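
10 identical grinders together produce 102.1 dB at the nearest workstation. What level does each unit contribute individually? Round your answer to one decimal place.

92.1 dB

For N identical incoherent sources L_total = L₁ + 10·log₁₀ N, so L₁ = 102.1 − 10·log₁₀(10) = 102.1 − 10.000.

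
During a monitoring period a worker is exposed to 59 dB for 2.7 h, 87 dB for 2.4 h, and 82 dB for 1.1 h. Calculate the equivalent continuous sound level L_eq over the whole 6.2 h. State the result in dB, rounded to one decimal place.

Weight each interval's intensity by its duration and average over T = 6.2 h:
Σ tᵢ·10^(Lᵢ/10) = 2.7·10^(59/10) + 2.4·10^(87/10) + 1.1·10^(82/10) = 1.379e+09.
L_eq = 10·log₁₀(1.379e+09/6.2) = 83.47 dB.

83.5 dB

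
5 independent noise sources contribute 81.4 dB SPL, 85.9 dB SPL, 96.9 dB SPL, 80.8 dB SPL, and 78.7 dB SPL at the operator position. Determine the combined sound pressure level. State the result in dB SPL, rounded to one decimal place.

97.5 dB SPL

Incoherent sources combine by intensity addition: L_total = 10·log₁₀(Σ 10^(L_i/10)).
Σ 10^(L/10) = 10^(81.4/10) + 10^(85.9/10) + 10^(96.9/10) + 10^(80.8/10) + 10^(78.7/10) = 5.619e+09.
L_total = 10·log₁₀(5.619e+09) = 97.50 dB SPL.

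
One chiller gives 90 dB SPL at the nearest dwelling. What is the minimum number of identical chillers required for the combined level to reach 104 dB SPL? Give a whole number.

The shortfall is 104 − 90 = 14.0 dB, and N units add 10·log₁₀ N, so need 10·log₁₀ N ≥ 14.0.
N ≥ 10^(14.0/10) = 25.119, so N = 26.

26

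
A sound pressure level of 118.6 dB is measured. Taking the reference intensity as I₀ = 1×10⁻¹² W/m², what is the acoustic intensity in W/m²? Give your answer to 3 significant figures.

I = I₀·10^(L/10) = 10⁻¹² × 10^(118.6/10) = 10^(-0.140).

0.724 W/m²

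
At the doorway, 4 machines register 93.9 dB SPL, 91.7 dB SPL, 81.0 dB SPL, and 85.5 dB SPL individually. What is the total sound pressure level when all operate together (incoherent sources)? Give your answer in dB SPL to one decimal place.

Incoherent sources combine by intensity addition: L_total = 10·log₁₀(Σ 10^(L_i/10)).
Σ 10^(L/10) = 10^(93.9/10) + 10^(91.7/10) + 10^(81.0/10) + 10^(85.5/10) = 4.415e+09.
L_total = 10·log₁₀(4.415e+09) = 96.45 dB SPL.

96.4 dB SPL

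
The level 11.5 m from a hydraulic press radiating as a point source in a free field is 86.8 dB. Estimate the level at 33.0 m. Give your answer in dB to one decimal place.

77.6 dB

For a point source, L₂ = L₁ − 20·log₁₀(r₂/r₁).
L₂ = 86.8 − 20·log₁₀(33.0/11.5) = 86.8 − 9.156 = 77.64 dB.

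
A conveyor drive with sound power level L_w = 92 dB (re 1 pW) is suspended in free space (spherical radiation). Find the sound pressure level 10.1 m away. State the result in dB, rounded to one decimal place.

60.9 dB

L_p = L_w − 10·log₁₀(4π·r²) with r = 10.1 m.
4π·r² = 1282 m², 10·log₁₀ of that is 31.079 dB.
L_p = 92 − 31.079 = 60.92 dB.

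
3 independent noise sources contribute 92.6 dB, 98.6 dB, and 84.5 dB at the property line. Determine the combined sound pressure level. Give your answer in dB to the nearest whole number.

100 dB

For uncorrelated sources the intensities add, so convert each level to linear form, sum, and take 10·log₁₀ of the total.
Σ 10^(L/10) = 10^(92.6/10) + 10^(98.6/10) + 10^(84.5/10) = 9.346e+09.
L_total = 10·log₁₀(9.346e+09) = 99.71 dB.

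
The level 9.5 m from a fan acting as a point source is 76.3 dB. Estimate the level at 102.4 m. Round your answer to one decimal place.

For a point source, L₂ = L₁ − 20·log₁₀(r₂/r₁).
L₂ = 76.3 − 20·log₁₀(102.4/9.5) = 76.3 − 20.652 = 55.65 dB.

55.6 dB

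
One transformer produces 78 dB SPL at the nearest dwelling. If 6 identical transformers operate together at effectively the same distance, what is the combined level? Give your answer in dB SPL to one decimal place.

N identical incoherent sources raise the level by 10·log₁₀ N.
L_total = 78 + 10·log₁₀(6) = 78 + 7.782 = 85.78 dB SPL.

85.8 dB SPL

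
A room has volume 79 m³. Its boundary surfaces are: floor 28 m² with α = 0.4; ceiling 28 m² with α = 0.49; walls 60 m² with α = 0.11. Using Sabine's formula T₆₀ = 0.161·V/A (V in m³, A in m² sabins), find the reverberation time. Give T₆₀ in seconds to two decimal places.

A = Σ Sᵢαᵢ = 28·0.4 + 28·0.49 + 60·0.11 = 31.52 m².
T₆₀ = 0.161·V/A = 0.161·79/31.52 = 0.404 s.

0.40 s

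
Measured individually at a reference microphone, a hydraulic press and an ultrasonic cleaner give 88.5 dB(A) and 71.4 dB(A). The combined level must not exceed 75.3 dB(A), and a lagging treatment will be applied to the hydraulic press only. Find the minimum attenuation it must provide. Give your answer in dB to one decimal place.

Fixed contribution from the other source: Σ 10^(L/10) = 10^(71.4/10) = 1.380e+07 (71.40 dB(A)).
To meet 75.3 dB(A) overall, the treated hydraulic press may contribute at most 10^(75.3/10) − 1.380e+07 = 2.008e+07, i.e. 73.03 dB(A).
Required insertion loss = 88.5 − 73.03 = 15.47 dB.

15.5 dB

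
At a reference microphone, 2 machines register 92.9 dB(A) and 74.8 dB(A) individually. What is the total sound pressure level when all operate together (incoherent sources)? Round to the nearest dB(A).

93 dB(A)

Incoherent sources combine by intensity addition: L_total = 10·log₁₀(Σ 10^(L_i/10)).
Σ 10^(L/10) = 10^(92.9/10) + 10^(74.8/10) = 1.980e+09.
L_total = 10·log₁₀(1.980e+09) = 92.97 dB(A).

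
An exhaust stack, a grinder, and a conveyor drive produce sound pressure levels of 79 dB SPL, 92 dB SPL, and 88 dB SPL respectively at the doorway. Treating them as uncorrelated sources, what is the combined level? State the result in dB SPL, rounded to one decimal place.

93.6 dB SPL

Incoherent sources combine by intensity addition: L_total = 10·log₁₀(Σ 10^(L_i/10)).
Σ 10^(L/10) = 10^(79/10) + 10^(92/10) + 10^(88/10) = 2.295e+09.
L_total = 10·log₁₀(2.295e+09) = 93.61 dB SPL.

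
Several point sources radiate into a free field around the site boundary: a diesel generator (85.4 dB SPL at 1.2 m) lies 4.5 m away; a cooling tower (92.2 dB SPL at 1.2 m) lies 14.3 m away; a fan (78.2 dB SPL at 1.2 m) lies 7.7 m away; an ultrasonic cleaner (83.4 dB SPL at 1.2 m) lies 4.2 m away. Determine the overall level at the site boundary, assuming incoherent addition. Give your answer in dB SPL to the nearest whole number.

77 dB SPL

Propagate each source to the receiver with L = L_ref − 20·log₁₀(r/r_ref), then add intensities.
diesel generator: 85.4 − 20·log₁₀(4.5/1.2) = 85.4 − 11.48 = 73.92 dB SPL.
cooling tower: 92.2 − 20·log₁₀(14.3/1.2) = 92.2 − 21.52 = 70.68 dB SPL.
fan: 78.2 − 20·log₁₀(7.7/1.2) = 78.2 − 16.15 = 62.05 dB SPL.
ultrasonic cleaner: 83.4 − 20·log₁₀(4.2/1.2) = 83.4 − 10.88 = 72.52 dB SPL.
Σ 10^(L/10) = 5.581e+07 → L_total = 10·log₁₀(5.581e+07) = 77.47 dB SPL.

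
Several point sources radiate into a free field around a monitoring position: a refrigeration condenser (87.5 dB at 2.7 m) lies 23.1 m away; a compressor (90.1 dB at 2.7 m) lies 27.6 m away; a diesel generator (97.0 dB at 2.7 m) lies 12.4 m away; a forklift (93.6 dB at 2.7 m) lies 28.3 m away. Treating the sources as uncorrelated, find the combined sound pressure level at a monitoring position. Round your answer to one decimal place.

Propagate each source to the receiver with L = L_ref − 20·log₁₀(r/r_ref), then add intensities.
refrigeration condenser: 87.5 − 20·log₁₀(23.1/2.7) = 87.5 − 18.64 = 68.86 dB.
compressor: 90.1 − 20·log₁₀(27.6/2.7) = 90.1 − 20.19 = 69.91 dB.
diesel generator: 97.0 − 20·log₁₀(12.4/2.7) = 97.0 − 13.24 = 83.76 dB.
forklift: 93.6 − 20·log₁₀(28.3/2.7) = 93.6 − 20.41 = 73.19 dB.
Σ 10^(L/10) = 2.759e+08 → L_total = 10·log₁₀(2.759e+08) = 84.41 dB.

84.4 dB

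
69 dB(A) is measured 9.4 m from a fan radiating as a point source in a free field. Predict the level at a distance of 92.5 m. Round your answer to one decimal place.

49.1 dB(A)

Point-source attenuation: ΔL = 20·log₁₀(r₂/r₁) = 20·log₁₀(92.5/9.4) = 19.860 dB.
L₂ = 69 − 20·log₁₀(92.5/9.4) = 69 − 19.860 = 49.14 dB(A).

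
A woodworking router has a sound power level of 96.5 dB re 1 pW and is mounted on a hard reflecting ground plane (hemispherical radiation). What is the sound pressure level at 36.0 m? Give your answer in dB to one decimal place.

57.4 dB

L_p = L_w − 10·log₁₀(2π·r²) with r = 36.0 m.
2π·r² = 8143 m², 10·log₁₀ of that is 39.108 dB.
L_p = 96.5 − 39.108 = 57.39 dB.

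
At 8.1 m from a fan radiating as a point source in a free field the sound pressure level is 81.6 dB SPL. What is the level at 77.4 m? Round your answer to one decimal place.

62.0 dB SPL

Point-source attenuation: ΔL = 20·log₁₀(r₂/r₁) = 20·log₁₀(77.4/8.1) = 19.605 dB.
L₂ = 81.6 − 20·log₁₀(77.4/8.1) = 81.6 − 19.605 = 61.99 dB SPL.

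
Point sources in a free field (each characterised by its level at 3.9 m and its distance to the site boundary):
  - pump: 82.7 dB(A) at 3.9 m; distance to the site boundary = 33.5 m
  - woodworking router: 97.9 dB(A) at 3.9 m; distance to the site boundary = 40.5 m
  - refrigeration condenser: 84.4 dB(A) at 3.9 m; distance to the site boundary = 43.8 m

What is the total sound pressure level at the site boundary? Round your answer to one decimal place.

77.9 dB(A)

First find each source's level at the receiver (point-source: −20·log₁₀(r/r_ref)), then combine on an intensity basis.
pump: 82.7 − 20·log₁₀(33.5/3.9) = 82.7 − 18.68 = 64.02 dB(A).
woodworking router: 97.9 − 20·log₁₀(40.5/3.9) = 97.9 − 20.33 = 77.57 dB(A).
refrigeration condenser: 84.4 − 20·log₁₀(43.8/3.9) = 84.4 − 21.01 = 63.39 dB(A).
Σ 10^(L/10) = 6.188e+07 → L_total = 10·log₁₀(6.188e+07) = 77.92 dB(A).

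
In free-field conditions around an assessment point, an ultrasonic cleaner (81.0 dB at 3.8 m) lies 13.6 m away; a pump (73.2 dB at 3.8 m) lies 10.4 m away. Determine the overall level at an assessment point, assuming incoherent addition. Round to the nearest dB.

Propagate each source to the receiver with L = L_ref − 20·log₁₀(r/r_ref), then add intensities.
ultrasonic cleaner: 81.0 − 20·log₁₀(13.6/3.8) = 81.0 − 11.08 = 69.92 dB.
pump: 73.2 − 20·log₁₀(10.4/3.8) = 73.2 − 8.74 = 64.46 dB.
Σ 10^(L/10) = 1.262e+07 → L_total = 10·log₁₀(1.262e+07) = 71.01 dB.

71 dB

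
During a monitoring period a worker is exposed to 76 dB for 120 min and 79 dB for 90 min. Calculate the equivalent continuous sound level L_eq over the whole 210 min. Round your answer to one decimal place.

77.5 dB

The energy average is taken in the linear domain: L_eq = 10·log₁₀[(Σ tᵢ·10^(Lᵢ/10))/T], T = 210 min.
Σ tᵢ·10^(Lᵢ/10) = 120·10^(76/10) + 90·10^(79/10) = 1.193e+10.
L_eq = 10·log₁₀(1.193e+10/210) = 77.54 dB.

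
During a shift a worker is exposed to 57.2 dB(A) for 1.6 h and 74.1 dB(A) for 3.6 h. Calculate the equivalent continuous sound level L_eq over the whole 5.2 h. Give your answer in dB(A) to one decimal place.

72.5 dB(A)

The energy average is taken in the linear domain: L_eq = 10·log₁₀[(Σ tᵢ·10^(Lᵢ/10))/T], T = 5.2 h.
Σ tᵢ·10^(Lᵢ/10) = 1.6·10^(57.2/10) + 3.6·10^(74.1/10) = 9.337e+07.
L_eq = 10·log₁₀(9.337e+07/5.2) = 72.54 dB(A).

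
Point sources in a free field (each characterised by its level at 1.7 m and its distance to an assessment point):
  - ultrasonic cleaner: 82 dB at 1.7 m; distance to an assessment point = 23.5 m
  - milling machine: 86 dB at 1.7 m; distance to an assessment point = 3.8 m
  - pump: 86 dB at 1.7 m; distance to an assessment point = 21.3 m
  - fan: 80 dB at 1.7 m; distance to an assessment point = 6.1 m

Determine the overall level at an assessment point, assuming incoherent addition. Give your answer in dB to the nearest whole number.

80 dB

First find each source's level at the receiver (point-source: −20·log₁₀(r/r_ref)), then combine on an intensity basis.
ultrasonic cleaner: 82 − 20·log₁₀(23.5/1.7) = 82 − 22.81 = 59.19 dB.
milling machine: 86 − 20·log₁₀(3.8/1.7) = 86 − 6.99 = 79.01 dB.
pump: 86 − 20·log₁₀(21.3/1.7) = 86 − 21.96 = 64.04 dB.
fan: 80 − 20·log₁₀(6.1/1.7) = 80 − 11.10 = 68.90 dB.
Σ 10^(L/10) = 9.081e+07 → L_total = 10·log₁₀(9.081e+07) = 79.58 dB.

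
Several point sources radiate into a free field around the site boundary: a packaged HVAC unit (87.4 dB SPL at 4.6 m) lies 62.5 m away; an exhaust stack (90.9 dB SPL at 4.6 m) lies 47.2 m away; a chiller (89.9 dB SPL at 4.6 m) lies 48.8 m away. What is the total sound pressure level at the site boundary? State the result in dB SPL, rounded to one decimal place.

73.7 dB SPL

Propagate each source to the receiver with L = L_ref − 20·log₁₀(r/r_ref), then add intensities.
packaged HVAC unit: 87.4 − 20·log₁₀(62.5/4.6) = 87.4 − 22.66 = 64.74 dB SPL.
exhaust stack: 90.9 − 20·log₁₀(47.2/4.6) = 90.9 − 20.22 = 70.68 dB SPL.
chiller: 89.9 − 20·log₁₀(48.8/4.6) = 89.9 − 20.51 = 69.39 dB SPL.
Σ 10^(L/10) = 2.335e+07 → L_total = 10·log₁₀(2.335e+07) = 73.68 dB SPL.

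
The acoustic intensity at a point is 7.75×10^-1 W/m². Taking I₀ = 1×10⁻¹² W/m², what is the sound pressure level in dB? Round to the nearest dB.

119 dB

L = 10·log₁₀(I/I₀) = 10·log₁₀(7.75×10^-1/10⁻¹²) = 10·log₁₀(7.75×10^11).
L = 10·(0.8893 + 11) = 118.89 dB.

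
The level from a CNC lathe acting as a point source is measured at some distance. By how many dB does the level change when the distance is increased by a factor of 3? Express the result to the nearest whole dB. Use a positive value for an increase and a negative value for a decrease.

Point-source spreading: ΔL = −20·log₁₀(r₂/r₁).
ΔL = −20·log₁₀(3) = -9.54 dB.

-10 dB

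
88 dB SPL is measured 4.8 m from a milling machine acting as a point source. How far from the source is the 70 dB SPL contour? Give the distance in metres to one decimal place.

Point-source spreading drops the level by 20·log₁₀(r₂/r₁); inverting, r₂/r₁ = 10^(ΔL/20).
r₂ = 4.8·10^((88−70)/20) = 4.8·10^(18.0/20) = 38.13 m.

38.1 m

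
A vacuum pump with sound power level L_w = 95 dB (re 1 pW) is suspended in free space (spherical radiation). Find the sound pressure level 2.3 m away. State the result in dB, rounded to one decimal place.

The power spreads over a sphere of area 4π·r², so L_p = L_w − 10·log₁₀(4π·r²).
4π·r² = 66.48 m², 10·log₁₀ of that is 18.227 dB.
L_p = 95 − 18.227 = 76.77 dB.

76.8 dB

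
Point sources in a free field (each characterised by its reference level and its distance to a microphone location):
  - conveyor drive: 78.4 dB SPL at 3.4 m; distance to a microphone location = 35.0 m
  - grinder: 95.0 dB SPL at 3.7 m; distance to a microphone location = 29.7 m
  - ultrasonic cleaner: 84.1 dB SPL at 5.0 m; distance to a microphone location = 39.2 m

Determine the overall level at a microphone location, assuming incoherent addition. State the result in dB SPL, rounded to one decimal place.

First find each source's level at the receiver (point-source: −20·log₁₀(r/r_ref)), then combine on an intensity basis.
conveyor drive: 78.4 − 20·log₁₀(35.0/3.4) = 78.4 − 20.25 = 58.15 dB SPL.
grinder: 95.0 − 20·log₁₀(29.7/3.7) = 95.0 − 18.09 = 76.91 dB SPL.
ultrasonic cleaner: 84.1 − 20·log₁₀(39.2/5.0) = 84.1 − 17.89 = 66.21 dB SPL.
Σ 10^(L/10) = 5.391e+07 → L_total = 10·log₁₀(5.391e+07) = 77.32 dB SPL.

77.3 dB SPL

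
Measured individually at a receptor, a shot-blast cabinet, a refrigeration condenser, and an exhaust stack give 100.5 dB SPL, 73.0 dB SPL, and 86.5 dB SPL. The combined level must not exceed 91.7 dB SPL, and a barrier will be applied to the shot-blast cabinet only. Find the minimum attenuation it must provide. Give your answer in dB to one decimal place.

The untreated sources together contribute 10^(73.0/10) + 10^(86.5/10) = 4.666e+08, i.e. 86.69 dB SPL.
The limit corresponds to 10^(91.7/10) = 1.479e+09; subtracting the fixed part leaves 1.012e+09 for the shot-blast cabinet, i.e. 90.05 dB SPL.
So the shot-blast cabinet must be reduced from 100.5 to 90.05 dB SPL: IL = 10.45 dB.

10.4 dB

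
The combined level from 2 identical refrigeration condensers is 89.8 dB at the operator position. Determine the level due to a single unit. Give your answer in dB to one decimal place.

2 equal contributions raise the level by 10·log₁₀ 2 = 3.010 dB, so each unit alone gives 89.8 − 3.010.

86.8 dB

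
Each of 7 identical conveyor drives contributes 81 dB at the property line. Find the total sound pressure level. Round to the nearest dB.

With 7 equal, uncorrelated contributions the intensity is 7× that of one unit, giving a rise of 10·log₁₀ 7.
L_total = 81 + 10·log₁₀(7) = 81 + 8.451 = 89.45 dB.

89 dB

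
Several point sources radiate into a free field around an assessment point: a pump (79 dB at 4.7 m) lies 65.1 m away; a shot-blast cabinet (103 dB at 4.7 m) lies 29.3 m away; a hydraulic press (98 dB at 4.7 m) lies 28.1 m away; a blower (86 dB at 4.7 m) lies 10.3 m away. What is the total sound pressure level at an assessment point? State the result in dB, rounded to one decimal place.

Apply inverse-square spreading to bring every level to the receiver, then sum 10^(L/10).
pump: 79 − 20·log₁₀(65.1/4.7) = 79 − 22.83 = 56.17 dB.
shot-blast cabinet: 103 − 20·log₁₀(29.3/4.7) = 103 − 15.90 = 87.10 dB.
hydraulic press: 98 − 20·log₁₀(28.1/4.7) = 98 − 15.53 = 82.47 dB.
blower: 86 − 20·log₁₀(10.3/4.7) = 86 − 6.81 = 79.19 dB.
Σ 10^(L/10) = 7.732e+08 → L_total = 10·log₁₀(7.732e+08) = 88.88 dB.

88.9 dB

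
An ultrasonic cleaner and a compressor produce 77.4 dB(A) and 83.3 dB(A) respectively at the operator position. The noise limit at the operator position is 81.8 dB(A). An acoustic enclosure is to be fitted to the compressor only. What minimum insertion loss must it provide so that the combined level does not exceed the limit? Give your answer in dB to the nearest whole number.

3 dB

The untreated sources together contribute 10^(77.4/10) = 5.495e+07, i.e. 77.40 dB(A).
To meet 81.8 dB(A) overall, the treated compressor may contribute at most 10^(81.8/10) − 5.495e+07 = 9.640e+07, i.e. 79.84 dB(A).
Required insertion loss = 83.3 − 79.84 = 3.46 dB.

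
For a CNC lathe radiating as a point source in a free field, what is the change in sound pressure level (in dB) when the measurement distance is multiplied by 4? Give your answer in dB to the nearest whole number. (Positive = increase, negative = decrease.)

With spherical spreading the level changes by −20·log₁₀(r₂/r₁).
ΔL = −20·log₁₀(4) = -12.04 dB.

-12 dB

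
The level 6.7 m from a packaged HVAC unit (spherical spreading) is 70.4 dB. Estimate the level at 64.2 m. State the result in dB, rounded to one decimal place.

50.8 dB

For a point source, L₂ = L₁ − 20·log₁₀(r₂/r₁).
L₂ = 70.4 − 20·log₁₀(64.2/6.7) = 70.4 − 19.629 = 50.77 dB.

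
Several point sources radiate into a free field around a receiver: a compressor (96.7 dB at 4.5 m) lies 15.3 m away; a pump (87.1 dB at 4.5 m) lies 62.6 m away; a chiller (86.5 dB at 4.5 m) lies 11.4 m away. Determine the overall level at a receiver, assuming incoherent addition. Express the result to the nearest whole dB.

Propagate each source to the receiver with L = L_ref − 20·log₁₀(r/r_ref), then add intensities.
compressor: 96.7 − 20·log₁₀(15.3/4.5) = 96.7 − 10.63 = 86.07 dB.
pump: 87.1 − 20·log₁₀(62.6/4.5) = 87.1 − 22.87 = 64.23 dB.
chiller: 86.5 − 20·log₁₀(11.4/4.5) = 86.5 − 8.07 = 78.43 dB.
Σ 10^(L/10) = 4.769e+08 → L_total = 10·log₁₀(4.769e+08) = 86.78 dB.

87 dB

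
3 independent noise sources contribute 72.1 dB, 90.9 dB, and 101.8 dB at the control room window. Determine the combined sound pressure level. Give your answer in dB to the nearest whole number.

102 dB

For uncorrelated sources the intensities add, so convert each level to linear form, sum, and take 10·log₁₀ of the total.
Σ 10^(L/10) = 10^(72.1/10) + 10^(90.9/10) + 10^(101.8/10) = 1.638e+10.
L_total = 10·log₁₀(1.638e+10) = 102.14 dB.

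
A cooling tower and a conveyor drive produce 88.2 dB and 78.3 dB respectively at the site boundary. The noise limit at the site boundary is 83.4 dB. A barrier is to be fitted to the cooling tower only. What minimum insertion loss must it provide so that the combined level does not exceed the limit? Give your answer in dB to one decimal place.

6.4 dB

The untreated sources together contribute 10^(78.3/10) = 6.761e+07, i.e. 78.30 dB.
To meet 83.4 dB overall, the treated cooling tower may contribute at most 10^(83.4/10) − 6.761e+07 = 1.512e+08, i.e. 81.79 dB.
Required insertion loss = 88.2 − 81.79 = 6.41 dB.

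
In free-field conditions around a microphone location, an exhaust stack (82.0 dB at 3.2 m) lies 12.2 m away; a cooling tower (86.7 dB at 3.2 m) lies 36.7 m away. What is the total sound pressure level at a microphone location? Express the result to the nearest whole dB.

72 dB

First find each source's level at the receiver (point-source: −20·log₁₀(r/r_ref)), then combine on an intensity basis.
exhaust stack: 82.0 − 20·log₁₀(12.2/3.2) = 82.0 − 11.62 = 70.38 dB.
cooling tower: 86.7 − 20·log₁₀(36.7/3.2) = 86.7 − 21.19 = 65.51 dB.
Σ 10^(L/10) = 1.446e+07 → L_total = 10·log₁₀(1.446e+07) = 71.60 dB.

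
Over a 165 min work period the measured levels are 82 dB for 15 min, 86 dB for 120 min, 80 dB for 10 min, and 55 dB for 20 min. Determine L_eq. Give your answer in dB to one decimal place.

Weight each interval's intensity by its duration and average over T = 165 min:
Σ tᵢ·10^(Lᵢ/10) = 15·10^(82/10) + 120·10^(86/10) + 10·10^(80/10) + 20·10^(55/10) = 5.116e+10.
L_eq = 10·log₁₀(5.116e+10/165) = 84.91 dB.

84.9 dB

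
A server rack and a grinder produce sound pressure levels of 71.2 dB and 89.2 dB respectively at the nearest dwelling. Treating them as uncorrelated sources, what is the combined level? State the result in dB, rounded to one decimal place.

Incoherent sources combine by intensity addition: L_total = 10·log₁₀(Σ 10^(L_i/10)).
Σ 10^(L/10) = 10^(71.2/10) + 10^(89.2/10) = 8.449e+08.
L_total = 10·log₁₀(8.449e+08) = 89.27 dB.

89.3 dB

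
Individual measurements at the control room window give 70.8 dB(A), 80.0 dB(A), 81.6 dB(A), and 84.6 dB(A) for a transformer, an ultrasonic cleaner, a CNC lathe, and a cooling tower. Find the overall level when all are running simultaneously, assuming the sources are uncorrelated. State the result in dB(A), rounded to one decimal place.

87.4 dB(A)

Incoherent sources combine by intensity addition: L_total = 10·log₁₀(Σ 10^(L_i/10)).
Σ 10^(L/10) = 10^(70.8/10) + 10^(80.0/10) + 10^(81.6/10) + 10^(84.6/10) = 5.450e+08.
L_total = 10·log₁₀(5.450e+08) = 87.36 dB(A).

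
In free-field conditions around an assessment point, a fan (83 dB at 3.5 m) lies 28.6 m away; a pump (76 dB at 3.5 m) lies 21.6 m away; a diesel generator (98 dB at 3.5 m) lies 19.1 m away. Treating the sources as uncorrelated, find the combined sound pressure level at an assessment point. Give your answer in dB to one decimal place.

Propagate each source to the receiver with L = L_ref − 20·log₁₀(r/r_ref), then add intensities.
fan: 83 − 20·log₁₀(28.6/3.5) = 83 − 18.25 = 64.75 dB.
pump: 76 − 20·log₁₀(21.6/3.5) = 76 − 15.81 = 60.19 dB.
diesel generator: 98 − 20·log₁₀(19.1/3.5) = 98 − 14.74 = 83.26 dB.
Σ 10^(L/10) = 2.159e+08 → L_total = 10·log₁₀(2.159e+08) = 83.34 dB.

83.3 dB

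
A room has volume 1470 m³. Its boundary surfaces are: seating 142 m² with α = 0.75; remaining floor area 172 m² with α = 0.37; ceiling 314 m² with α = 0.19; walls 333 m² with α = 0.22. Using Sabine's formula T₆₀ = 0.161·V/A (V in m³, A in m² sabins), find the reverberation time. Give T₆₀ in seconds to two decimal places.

0.78 s

Summing Sᵢαᵢ: 142·0.75 + 172·0.37 + 314·0.19 + 333·0.22 = 303.06 m².
T₆₀ = 0.161 × 1470 / 303.06 = 0.781 s.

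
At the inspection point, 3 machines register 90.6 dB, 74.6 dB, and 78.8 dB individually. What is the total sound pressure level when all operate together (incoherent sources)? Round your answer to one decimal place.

91.0 dB

Incoherent sources combine by intensity addition: L_total = 10·log₁₀(Σ 10^(L_i/10)).
Σ 10^(L/10) = 10^(90.6/10) + 10^(74.6/10) + 10^(78.8/10) = 1.253e+09.
L_total = 10·log₁₀(1.253e+09) = 90.98 dB.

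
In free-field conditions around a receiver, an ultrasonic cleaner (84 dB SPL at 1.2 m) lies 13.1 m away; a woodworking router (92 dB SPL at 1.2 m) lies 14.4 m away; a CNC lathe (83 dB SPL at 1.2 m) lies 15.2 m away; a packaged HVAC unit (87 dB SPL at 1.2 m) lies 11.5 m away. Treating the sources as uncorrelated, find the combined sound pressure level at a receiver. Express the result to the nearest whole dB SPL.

73 dB SPL

Propagate each source to the receiver with L = L_ref − 20·log₁₀(r/r_ref), then add intensities.
ultrasonic cleaner: 84 − 20·log₁₀(13.1/1.2) = 84 − 20.76 = 63.24 dB SPL.
woodworking router: 92 − 20·log₁₀(14.4/1.2) = 92 − 21.58 = 70.42 dB SPL.
CNC lathe: 83 − 20·log₁₀(15.2/1.2) = 83 − 22.05 = 60.95 dB SPL.
packaged HVAC unit: 87 − 20·log₁₀(11.5/1.2) = 87 − 19.63 = 67.37 dB SPL.
Σ 10^(L/10) = 1.981e+07 → L_total = 10·log₁₀(1.981e+07) = 72.97 dB SPL.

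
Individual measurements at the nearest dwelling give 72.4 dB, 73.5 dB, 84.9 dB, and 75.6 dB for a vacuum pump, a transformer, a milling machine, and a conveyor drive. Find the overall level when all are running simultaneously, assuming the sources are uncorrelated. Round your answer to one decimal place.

Incoherent sources combine by intensity addition: L_total = 10·log₁₀(Σ 10^(L_i/10)).
Σ 10^(L/10) = 10^(72.4/10) + 10^(73.5/10) + 10^(84.9/10) + 10^(75.6/10) = 3.851e+08.
L_total = 10·log₁₀(3.851e+08) = 85.86 dB.

85.9 dB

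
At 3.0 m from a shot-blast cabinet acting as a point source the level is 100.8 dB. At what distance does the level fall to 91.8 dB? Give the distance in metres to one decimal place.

The 9.0 dB drop corresponds to a distance ratio of 10^(9.0/20) for a point source.
r₂ = 3.0·10^((100.8−91.8)/20) = 3.0·10^(9.0/20) = 8.46 m.

8.5 m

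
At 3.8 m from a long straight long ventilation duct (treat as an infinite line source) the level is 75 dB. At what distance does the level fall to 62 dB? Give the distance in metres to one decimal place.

75.8 m

The 13.0 dB drop corresponds to a distance ratio of 10^(13.0/10) for a line source.
r₂ = 3.8·10^((75−62)/10) = 3.8·10^(13.0/10) = 75.82 m.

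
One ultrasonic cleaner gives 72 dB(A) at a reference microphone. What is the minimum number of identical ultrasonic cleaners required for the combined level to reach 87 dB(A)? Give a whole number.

32

The shortfall is 87 − 72 = 15.0 dB, and N units add 10·log₁₀ N, so need 10·log₁₀ N ≥ 15.0.
N ≥ 10^(15.0/10) = 31.623, so N = 32.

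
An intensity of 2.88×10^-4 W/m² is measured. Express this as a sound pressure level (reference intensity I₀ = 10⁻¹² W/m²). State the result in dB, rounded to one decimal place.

84.6 dB

Dividing by I₀ shifts the exponent by 12: I/I₀ = 2.88×10^8.
L = 10·(0.4594 + 8) = 84.59 dB.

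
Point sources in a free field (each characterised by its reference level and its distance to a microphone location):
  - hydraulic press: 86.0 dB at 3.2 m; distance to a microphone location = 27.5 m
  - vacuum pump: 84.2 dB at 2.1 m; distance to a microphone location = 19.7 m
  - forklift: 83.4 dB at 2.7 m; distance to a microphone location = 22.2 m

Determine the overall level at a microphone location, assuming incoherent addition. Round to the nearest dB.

71 dB

Propagate each source to the receiver with L = L_ref − 20·log₁₀(r/r_ref), then add intensities.
hydraulic press: 86.0 − 20·log₁₀(27.5/3.2) = 86.0 − 18.68 = 67.32 dB.
vacuum pump: 84.2 − 20·log₁₀(19.7/2.1) = 84.2 − 19.44 = 64.76 dB.
forklift: 83.4 − 20·log₁₀(22.2/2.7) = 83.4 − 18.30 = 65.10 dB.
Σ 10^(L/10) = 1.162e+07 → L_total = 10·log₁₀(1.162e+07) = 70.65 dB.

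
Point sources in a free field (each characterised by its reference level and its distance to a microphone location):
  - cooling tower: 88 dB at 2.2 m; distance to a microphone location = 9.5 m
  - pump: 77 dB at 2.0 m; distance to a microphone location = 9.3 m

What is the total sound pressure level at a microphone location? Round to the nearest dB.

76 dB

Propagate each source to the receiver with L = L_ref − 20·log₁₀(r/r_ref), then add intensities.
cooling tower: 88 − 20·log₁₀(9.5/2.2) = 88 − 12.71 = 75.29 dB.
pump: 77 − 20·log₁₀(9.3/2.0) = 77 − 13.35 = 63.65 dB.
Σ 10^(L/10) = 3.616e+07 → L_total = 10·log₁₀(3.616e+07) = 75.58 dB.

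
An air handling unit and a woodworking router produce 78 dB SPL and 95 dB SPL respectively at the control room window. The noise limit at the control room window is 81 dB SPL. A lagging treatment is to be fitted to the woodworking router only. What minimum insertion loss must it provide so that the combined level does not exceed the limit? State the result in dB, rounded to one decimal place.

Fixed contribution from the other source: Σ 10^(L/10) = 10^(78/10) = 6.310e+07 (78.00 dB SPL).
To meet 81 dB SPL overall, the treated woodworking router may contribute at most 10^(81/10) − 6.310e+07 = 6.280e+07, i.e. 77.98 dB SPL.
Required insertion loss = 95 − 77.98 = 17.02 dB.

17.0 dB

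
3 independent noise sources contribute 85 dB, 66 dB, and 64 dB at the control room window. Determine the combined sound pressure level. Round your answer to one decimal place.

For uncorrelated sources the intensities add, so convert each level to linear form, sum, and take 10·log₁₀ of the total.
Σ 10^(L/10) = 10^(85/10) + 10^(66/10) + 10^(64/10) = 3.227e+08.
L_total = 10·log₁₀(3.227e+08) = 85.09 dB.

85.1 dB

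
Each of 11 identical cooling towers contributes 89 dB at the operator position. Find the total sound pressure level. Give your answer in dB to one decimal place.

99.4 dB

With 11 equal, uncorrelated contributions the intensity is 11× that of one unit, giving a rise of 10·log₁₀ 11.
L_total = 89 + 10·log₁₀(11) = 89 + 10.414 = 99.41 dB.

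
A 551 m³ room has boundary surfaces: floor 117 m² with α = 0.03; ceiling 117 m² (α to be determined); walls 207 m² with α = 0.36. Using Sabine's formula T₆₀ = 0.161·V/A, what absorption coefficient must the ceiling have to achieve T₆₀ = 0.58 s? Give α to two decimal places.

A = 0.161·V/T₆₀ = 0.161·551/0.58 = 152.95 m² sabins.
Absorption from the other surfaces = 117·0.03 + 207·0.36 = 78.03 m², so the ceiling must supply 74.92 m² over 117 m².
α = 74.92/117 = 0.640.

0.64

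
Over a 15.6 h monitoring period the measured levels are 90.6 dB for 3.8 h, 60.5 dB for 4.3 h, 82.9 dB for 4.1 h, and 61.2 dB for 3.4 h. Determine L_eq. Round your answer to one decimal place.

85.2 dB

L_eq = 10·log₁₀[(1/T)·Σ tᵢ·10^(Lᵢ/10)] with T = 15.6 h.
Σ tᵢ·10^(Lᵢ/10) = 3.8·10^(90.6/10) + 4.3·10^(60.5/10) + 4.1·10^(82.9/10) + 3.4·10^(61.2/10) = 5.172e+09.
L_eq = 10·log₁₀(5.172e+09/15.6) = 85.21 dB.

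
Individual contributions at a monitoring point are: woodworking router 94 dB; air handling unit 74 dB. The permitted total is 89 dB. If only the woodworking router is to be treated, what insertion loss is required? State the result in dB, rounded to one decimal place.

Fixed contribution from the other source: Σ 10^(L/10) = 10^(74/10) = 2.512e+07 (74.00 dB).
To meet 89 dB overall, the treated woodworking router may contribute at most 10^(89/10) − 2.512e+07 = 7.692e+08, i.e. 88.86 dB.
Required insertion loss = 94 − 88.86 = 5.14 dB.

5.1 dB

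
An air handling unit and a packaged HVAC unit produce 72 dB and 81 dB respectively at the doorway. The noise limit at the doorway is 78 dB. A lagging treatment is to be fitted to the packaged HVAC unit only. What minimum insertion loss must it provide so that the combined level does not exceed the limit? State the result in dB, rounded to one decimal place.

4.3 dB

Fixed contribution from the other source: Σ 10^(L/10) = 10^(72/10) = 1.585e+07 (72.00 dB).
The limit corresponds to 10^(78/10) = 6.310e+07; subtracting the fixed part leaves 4.725e+07 for the packaged HVAC unit, i.e. 76.74 dB.
So the packaged HVAC unit must be reduced from 81 to 76.74 dB: IL = 4.26 dB.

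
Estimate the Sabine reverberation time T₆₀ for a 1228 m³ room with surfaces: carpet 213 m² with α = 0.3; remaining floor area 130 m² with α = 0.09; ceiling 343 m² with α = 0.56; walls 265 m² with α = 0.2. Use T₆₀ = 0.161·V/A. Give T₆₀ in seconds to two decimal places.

0.62 s

Total absorption A = 213·0.3 + 130·0.09 + 343·0.56 + 265·0.2 = 320.68 m² sabins.
T₆₀ = 0.161·V/A = 0.161·1228/320.68 = 0.617 s.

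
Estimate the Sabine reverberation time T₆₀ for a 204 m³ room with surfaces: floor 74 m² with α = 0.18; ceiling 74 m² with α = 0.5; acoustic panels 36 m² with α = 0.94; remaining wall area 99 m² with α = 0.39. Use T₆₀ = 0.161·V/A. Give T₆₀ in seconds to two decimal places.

Summing Sᵢαᵢ: 74·0.18 + 74·0.5 + 36·0.94 + 99·0.39 = 122.77 m².
T₆₀ = 0.161·V/A = 0.161·204/122.77 = 0.268 s.

0.27 s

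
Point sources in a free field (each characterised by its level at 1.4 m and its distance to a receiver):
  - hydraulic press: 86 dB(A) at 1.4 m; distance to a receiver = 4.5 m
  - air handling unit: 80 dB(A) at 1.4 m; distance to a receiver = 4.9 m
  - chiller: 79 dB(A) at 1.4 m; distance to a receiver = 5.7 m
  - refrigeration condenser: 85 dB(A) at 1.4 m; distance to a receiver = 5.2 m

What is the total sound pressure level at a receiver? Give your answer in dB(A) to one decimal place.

Propagate each source to the receiver with L = L_ref − 20·log₁₀(r/r_ref), then add intensities.
hydraulic press: 86 − 20·log₁₀(4.5/1.4) = 86 − 10.14 = 75.86 dB(A).
air handling unit: 80 − 20·log₁₀(4.9/1.4) = 80 − 10.88 = 69.12 dB(A).
chiller: 79 − 20·log₁₀(5.7/1.4) = 79 − 12.19 = 66.81 dB(A).
refrigeration condenser: 85 − 20·log₁₀(5.2/1.4) = 85 − 11.40 = 73.60 dB(A).
Σ 10^(L/10) = 7.441e+07 → L_total = 10·log₁₀(7.441e+07) = 78.72 dB(A).

78.7 dB(A)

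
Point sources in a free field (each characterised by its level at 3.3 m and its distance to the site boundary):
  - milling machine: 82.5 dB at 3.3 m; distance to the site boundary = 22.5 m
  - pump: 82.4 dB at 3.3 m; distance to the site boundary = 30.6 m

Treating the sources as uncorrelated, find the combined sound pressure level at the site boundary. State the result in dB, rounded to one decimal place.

Apply inverse-square spreading to bring every level to the receiver, then sum 10^(L/10).
milling machine: 82.5 − 20·log₁₀(22.5/3.3) = 82.5 − 16.67 = 65.83 dB.
pump: 82.4 − 20·log₁₀(30.6/3.3) = 82.4 − 19.34 = 63.06 dB.
Σ 10^(L/10) = 5.846e+06 → L_total = 10·log₁₀(5.846e+06) = 67.67 dB.

67.7 dB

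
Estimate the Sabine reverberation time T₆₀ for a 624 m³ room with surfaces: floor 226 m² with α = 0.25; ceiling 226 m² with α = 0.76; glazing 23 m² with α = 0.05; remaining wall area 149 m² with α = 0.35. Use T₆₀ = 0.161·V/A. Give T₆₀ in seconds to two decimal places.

0.36 s

Summing Sᵢαᵢ: 226·0.25 + 226·0.76 + 23·0.05 + 149·0.35 = 281.56 m².
T₆₀ = 0.161 × 624 / 281.56 = 0.357 s.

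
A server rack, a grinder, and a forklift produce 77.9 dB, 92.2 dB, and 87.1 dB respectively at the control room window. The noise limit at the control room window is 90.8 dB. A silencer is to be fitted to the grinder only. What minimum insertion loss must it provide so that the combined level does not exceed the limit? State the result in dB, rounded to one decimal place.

Everything except the grinder sums to 10^(77.9/10) + 10^(87.1/10) = 5.745e+08 in linear terms, 87.59 dB.
To meet 90.8 dB overall, the treated grinder may contribute at most 10^(90.8/10) − 5.745e+08 = 6.277e+08, i.e. 87.98 dB.
Required insertion loss = 92.2 − 87.98 = 4.22 dB.

4.2 dB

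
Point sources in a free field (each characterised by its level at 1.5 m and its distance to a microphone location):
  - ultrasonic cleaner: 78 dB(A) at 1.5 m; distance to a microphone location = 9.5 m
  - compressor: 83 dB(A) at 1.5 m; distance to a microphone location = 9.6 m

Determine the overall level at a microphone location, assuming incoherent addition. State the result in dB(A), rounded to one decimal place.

68.1 dB(A)

Apply inverse-square spreading to bring every level to the receiver, then sum 10^(L/10).
ultrasonic cleaner: 78 − 20·log₁₀(9.5/1.5) = 78 − 16.03 = 61.97 dB(A).
compressor: 83 − 20·log₁₀(9.6/1.5) = 83 − 16.12 = 66.88 dB(A).
Σ 10^(L/10) = 6.444e+06 → L_total = 10·log₁₀(6.444e+06) = 68.09 dB(A).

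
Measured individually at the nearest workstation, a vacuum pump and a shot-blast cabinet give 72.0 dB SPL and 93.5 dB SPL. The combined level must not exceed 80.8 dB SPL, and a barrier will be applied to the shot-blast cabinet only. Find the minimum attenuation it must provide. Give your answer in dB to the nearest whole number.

Fixed contribution from the other source: Σ 10^(L/10) = 10^(72.0/10) = 1.585e+07 (72.00 dB SPL).
To meet 80.8 dB SPL overall, the treated shot-blast cabinet may contribute at most 10^(80.8/10) − 1.585e+07 = 1.044e+08, i.e. 80.19 dB SPL.
So the shot-blast cabinet must be reduced from 93.5 to 80.19 dB SPL: IL = 13.31 dB.

13 dB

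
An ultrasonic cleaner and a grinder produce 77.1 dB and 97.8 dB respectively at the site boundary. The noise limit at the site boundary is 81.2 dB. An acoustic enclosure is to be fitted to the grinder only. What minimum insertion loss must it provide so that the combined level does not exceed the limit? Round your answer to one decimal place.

18.7 dB

The untreated sources together contribute 10^(77.1/10) = 5.129e+07, i.e. 77.10 dB.
To meet 81.2 dB overall, the treated grinder may contribute at most 10^(81.2/10) − 5.129e+07 = 8.054e+07, i.e. 79.06 dB.
Required insertion loss = 97.8 − 79.06 = 18.74 dB.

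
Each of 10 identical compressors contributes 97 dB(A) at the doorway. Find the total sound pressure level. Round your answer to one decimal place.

107.0 dB(A)

With 10 equal, uncorrelated contributions the intensity is 10× that of one unit, giving a rise of 10·log₁₀ 10.
L_total = 97 + 10·log₁₀(10) = 97 + 10.000 = 107.00 dB(A).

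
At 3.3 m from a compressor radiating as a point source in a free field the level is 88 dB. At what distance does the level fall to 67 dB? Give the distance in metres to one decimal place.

37.0 m

Point-source spreading drops the level by 20·log₁₀(r₂/r₁); inverting, r₂/r₁ = 10^(ΔL/20).
r₂ = 3.3·10^((88−67)/20) = 3.3·10^(21.0/20) = 37.03 m.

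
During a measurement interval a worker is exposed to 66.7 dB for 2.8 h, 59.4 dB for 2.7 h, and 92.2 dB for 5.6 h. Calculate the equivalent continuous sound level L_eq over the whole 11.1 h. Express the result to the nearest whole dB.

L_eq = 10·log₁₀[(1/T)·Σ tᵢ·10^(Lᵢ/10)] with T = 11.1 h.
Σ tᵢ·10^(Lᵢ/10) = 2.8·10^(66.7/10) + 2.7·10^(59.4/10) + 5.6·10^(92.2/10) = 9.309e+09.
L_eq = 10·log₁₀(9.309e+09/11.1) = 89.24 dB.

89 dB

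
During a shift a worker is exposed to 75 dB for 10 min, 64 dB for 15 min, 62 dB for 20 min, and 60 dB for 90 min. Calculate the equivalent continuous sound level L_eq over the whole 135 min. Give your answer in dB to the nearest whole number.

65 dB

The energy average is taken in the linear domain: L_eq = 10·log₁₀[(Σ tᵢ·10^(Lᵢ/10))/T], T = 135 min.
Σ tᵢ·10^(Lᵢ/10) = 10·10^(75/10) + 15·10^(64/10) + 20·10^(62/10) + 90·10^(60/10) = 4.756e+08.
L_eq = 10·log₁₀(4.756e+08/135) = 65.47 dB.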